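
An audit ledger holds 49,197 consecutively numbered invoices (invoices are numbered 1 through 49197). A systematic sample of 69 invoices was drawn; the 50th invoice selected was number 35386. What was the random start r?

449

k = 49197/69 = 713
r = 35386 − (50−1)×713 = 35386 − 34937 = 449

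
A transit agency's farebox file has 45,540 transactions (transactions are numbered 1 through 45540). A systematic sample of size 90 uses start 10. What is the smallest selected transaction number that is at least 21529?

k = 45540/90 = 506
Steps past start: ⌈(21529 − 10)/506⌉ = ⌈21519/506⌉ = 43
Selected transaction: 10 + 43×506 = 21768

21768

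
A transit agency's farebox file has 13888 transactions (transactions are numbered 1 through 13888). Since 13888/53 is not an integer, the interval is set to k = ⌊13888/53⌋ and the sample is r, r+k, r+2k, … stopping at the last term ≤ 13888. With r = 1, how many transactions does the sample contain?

54

k = ⌊13888/53⌋ = 262
Achieved size = ⌊(13888 − 1)/262⌋ + 1 = ⌊13887/262⌋ + 1 = 53 + 1 = 54
(last selection: 1 + 53×262 = 13887 ≤ 13888; next would be 14149 > 13888)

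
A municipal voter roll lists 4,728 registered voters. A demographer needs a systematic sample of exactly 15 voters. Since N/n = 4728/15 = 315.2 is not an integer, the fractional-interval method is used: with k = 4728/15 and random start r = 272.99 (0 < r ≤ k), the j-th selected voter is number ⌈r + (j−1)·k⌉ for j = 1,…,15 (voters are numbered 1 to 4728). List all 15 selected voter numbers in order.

273, 589, 904, 1219, 1534, 1849, 2165, 2480, 2795, 3110, 3425, 3741, 4056, 4371, 4686

j=1: r + 0k = 272.99 → ⌈·⌉ = 273
j=2: r + 1k = 588.19 → ⌈·⌉ = 589
j=3: r + 2k = 903.39 → ⌈·⌉ = 904
j=4: r + 3k = 1218.59 → ⌈·⌉ = 1219
j=5: r + 4k = 1533.79 → ⌈·⌉ = 1534
j=6: r + 5k = 1848.99 → ⌈·⌉ = 1849
j=7: r + 6k = 2164.19 → ⌈·⌉ = 2165
j=8: r + 7k = 2479.39 → ⌈·⌉ = 2480
j=9: r + 8k = 2794.59 → ⌈·⌉ = 2795
j=10: r + 9k = 3109.79 → ⌈·⌉ = 3110
j=11: r + 10k = 3424.99 → ⌈·⌉ = 3425
j=12: r + 11k = 3740.19 → ⌈·⌉ = 3741
j=13: r + 12k = 4055.39 → ⌈·⌉ = 4056
j=14: r + 13k = 4370.59 → ⌈·⌉ = 4371
j=15: r + 14k = 4685.79 → ⌈·⌉ = 4686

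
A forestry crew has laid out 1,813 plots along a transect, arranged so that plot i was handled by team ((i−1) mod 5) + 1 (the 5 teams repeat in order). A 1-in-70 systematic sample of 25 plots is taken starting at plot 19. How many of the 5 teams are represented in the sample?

Consecutive selections differ by k = 70, so their team numbers differ by 70 mod 5 = 0.
gcd(70, 5) = 5, so the sample visits 5/5 = 1 distinct residues mod 5.
Start 19 is team 4; the teams hit are 4.

1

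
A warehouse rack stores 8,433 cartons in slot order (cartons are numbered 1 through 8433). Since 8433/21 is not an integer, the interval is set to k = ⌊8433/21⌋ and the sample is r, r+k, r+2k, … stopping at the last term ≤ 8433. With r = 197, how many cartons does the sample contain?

21

k = ⌊8433/21⌋ = 401
Achieved size = ⌊(8433 − 197)/401⌋ + 1 = ⌊8236/401⌋ + 1 = 20 + 1 = 21
(last selection: 197 + 20×401 = 8217 ≤ 8433; next would be 8618 > 8433)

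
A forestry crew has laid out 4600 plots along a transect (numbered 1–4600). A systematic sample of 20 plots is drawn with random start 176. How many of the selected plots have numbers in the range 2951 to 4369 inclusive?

6

k = 4600/20 = 230
First selection ≥ 2951: 176 + ⌈(2951−176)/230⌉·230 = 176 + 13×230 = 3166
Last selection ≤ 4369: 176 + ⌊(4369−176)/230⌋·230 = 176 + 18×230 = 4316
Count = 18 − 13 + 1 = 6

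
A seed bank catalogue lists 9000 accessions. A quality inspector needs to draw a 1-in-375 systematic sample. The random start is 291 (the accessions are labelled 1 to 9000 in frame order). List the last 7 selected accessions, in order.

18th selection = 291 + 17×375 = 6666
19th: 6666 + 375 = 7041
20th: 7041 + 375 = 7416
21st: 7416 + 375 = 7791
22nd: 7791 + 375 = 8166
23rd: 8166 + 375 = 8541
24th: 8541 + 375 = 8916

6666, 7041, 7416, 7791, 8166, 8541, 8916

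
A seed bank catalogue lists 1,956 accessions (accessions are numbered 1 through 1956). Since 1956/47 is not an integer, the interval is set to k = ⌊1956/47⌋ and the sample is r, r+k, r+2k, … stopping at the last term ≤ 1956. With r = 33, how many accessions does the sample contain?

47

k = ⌊1956/47⌋ = 41
Achieved size = ⌊(1956 − 33)/41⌋ + 1 = ⌊1923/41⌋ + 1 = 46 + 1 = 47
(last selection: 33 + 46×41 = 1919 ≤ 1956; next would be 1960 > 1956)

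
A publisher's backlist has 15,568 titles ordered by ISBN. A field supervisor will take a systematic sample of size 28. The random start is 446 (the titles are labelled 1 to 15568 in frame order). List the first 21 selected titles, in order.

446, 1002, 1558, 2114, 2670, 3226, 3782, 4338, 4894, 5450, 6006, 6562, 7118, 7674, 8230, 8786, 9342, 9898, 10454, 11010, 11566

k = N/n = 15568/28 = 556
title 1: 446
title 2: 446 + 556 = 1002
title 3: 1002 + 556 = 1558
title 4: 1558 + 556 = 2114
title 5: 2114 + 556 = 2670
title 6: 2670 + 556 = 3226
title 7: 3226 + 556 = 3782
title 8: 3782 + 556 = 4338
title 9: 4338 + 556 = 4894
title 10: 4894 + 556 = 5450
title 11: 5450 + 556 = 6006
title 12: 6006 + 556 = 6562
title 13: 6562 + 556 = 7118
title 14: 7118 + 556 = 7674
title 15: 7674 + 556 = 8230
title 16: 8230 + 556 = 8786
title 17: 8786 + 556 = 9342
title 18: 9342 + 556 = 9898
title 19: 9898 + 556 = 10454
title 20: 10454 + 556 = 11010
title 21: 11010 + 556 = 11566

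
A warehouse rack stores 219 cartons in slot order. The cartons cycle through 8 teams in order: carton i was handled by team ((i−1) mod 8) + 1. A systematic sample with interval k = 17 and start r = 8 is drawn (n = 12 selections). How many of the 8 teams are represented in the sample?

Consecutive selections differ by k = 17, so their team numbers differ by 17 mod 8 = 1.
gcd(17, 8) = 1, so the sample visits 8/1 = 8 distinct residues mod 8.
Start 8 is team 8; the teams hit are 1, 2, 3, 4, 5, 6, 7, 8.

8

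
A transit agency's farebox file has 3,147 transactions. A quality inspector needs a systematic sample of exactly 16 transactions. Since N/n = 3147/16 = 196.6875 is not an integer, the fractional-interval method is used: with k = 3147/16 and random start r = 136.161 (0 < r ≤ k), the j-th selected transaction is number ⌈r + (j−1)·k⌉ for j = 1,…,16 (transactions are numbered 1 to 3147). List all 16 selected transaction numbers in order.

j=1: r + 0k = 136.161 → ⌈·⌉ = 137
j=2: r + 1k = 332.8485 → ⌈·⌉ = 333
j=3: r + 2k = 529.536 → ⌈·⌉ = 530
j=4: r + 3k = 726.2235 → ⌈·⌉ = 727
j=5: r + 4k = 922.911 → ⌈·⌉ = 923
j=6: r + 5k = 1119.5985 → ⌈·⌉ = 1120
j=7: r + 6k = 1316.286 → ⌈·⌉ = 1317
j=8: r + 7k = 1512.9735 → ⌈·⌉ = 1513
j=9: r + 8k = 1709.661 → ⌈·⌉ = 1710
j=10: r + 9k = 1906.3485 → ⌈·⌉ = 1907
j=11: r + 10k = 2103.036 → ⌈·⌉ = 2104
j=12: r + 11k = 2299.7235 → ⌈·⌉ = 2300
j=13: r + 12k = 2496.411 → ⌈·⌉ = 2497
j=14: r + 13k = 2693.0985 → ⌈·⌉ = 2694
j=15: r + 14k = 2889.786 → ⌈·⌉ = 2890
j=16: r + 15k = 3086.4735 → ⌈·⌉ = 3087

137, 333, 530, 727, 923, 1120, 1317, 1513, 1710, 1907, 2104, 2300, 2497, 2694, 2890, 3087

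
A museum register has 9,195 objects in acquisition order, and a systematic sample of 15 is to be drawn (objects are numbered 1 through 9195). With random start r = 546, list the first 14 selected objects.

k = N/n = 9195/15 = 613
object 1: 546
object 2: 546 + 613 = 1159
object 3: 1159 + 613 = 1772
object 4: 1772 + 613 = 2385
object 5: 2385 + 613 = 2998
object 6: 2998 + 613 = 3611
object 7: 3611 + 613 = 4224
object 8: 4224 + 613 = 4837
object 9: 4837 + 613 = 5450
object 10: 5450 + 613 = 6063
object 11: 6063 + 613 = 6676
object 12: 6676 + 613 = 7289
object 13: 7289 + 613 = 7902
object 14: 7902 + 613 = 8515

546, 1159, 1772, 2385, 2998, 3611, 4224, 4837, 5450, 6063, 6676, 7289, 7902, 8515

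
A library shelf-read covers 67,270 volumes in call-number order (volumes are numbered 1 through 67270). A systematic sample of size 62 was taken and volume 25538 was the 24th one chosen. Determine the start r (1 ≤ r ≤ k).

583

k = 67270/62 = 1085
r = 25538 − (24−1)×1085 = 25538 − 24955 = 583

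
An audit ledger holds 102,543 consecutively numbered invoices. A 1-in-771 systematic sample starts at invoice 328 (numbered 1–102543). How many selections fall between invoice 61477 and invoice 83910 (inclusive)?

k = 771
First selection ≥ 61477: 328 + ⌈(61477−328)/771⌉·771 = 328 + 80×771 = 62008
Last selection ≤ 83910: 328 + ⌊(83910−328)/771⌋·771 = 328 + 108×771 = 83596
Count = 108 − 80 + 1 = 29

29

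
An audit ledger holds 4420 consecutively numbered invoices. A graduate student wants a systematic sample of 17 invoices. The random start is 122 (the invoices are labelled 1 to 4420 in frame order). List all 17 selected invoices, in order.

k = N/n = 4420/17 = 260
invoice 1: 122
invoice 2: 122 + 260 = 382
invoice 3: 382 + 260 = 642
invoice 4: 642 + 260 = 902
invoice 5: 902 + 260 = 1162
invoice 6: 1162 + 260 = 1422
invoice 7: 1422 + 260 = 1682
invoice 8: 1682 + 260 = 1942
invoice 9: 1942 + 260 = 2202
invoice 10: 2202 + 260 = 2462
invoice 11: 2462 + 260 = 2722
invoice 12: 2722 + 260 = 2982
invoice 13: 2982 + 260 = 3242
invoice 14: 3242 + 260 = 3502
invoice 15: 3502 + 260 = 3762
invoice 16: 3762 + 260 = 4022
invoice 17: 4022 + 260 = 4282

122, 382, 642, 902, 1162, 1422, 1682, 1942, 2202, 2462, 2722, 2982, 3242, 3502, 3762, 4022, 4282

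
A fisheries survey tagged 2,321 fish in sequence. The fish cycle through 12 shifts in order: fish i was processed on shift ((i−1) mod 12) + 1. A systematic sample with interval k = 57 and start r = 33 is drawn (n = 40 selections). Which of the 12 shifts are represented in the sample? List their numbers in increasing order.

Consecutive selections differ by k = 57, so their shift numbers differ by 57 mod 12 = 9.
gcd(57, 12) = 3, so the sample visits 12/3 = 4 distinct residues mod 12.
Start 33 is shift 9; the shifts hit are 3, 6, 9, 12.

3, 6, 9, 12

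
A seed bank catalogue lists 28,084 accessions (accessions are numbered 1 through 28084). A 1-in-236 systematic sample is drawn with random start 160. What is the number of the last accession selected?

k = 236
119th selection = r + (119−1)·k = 160 + 118×236 = 160 + 27848 = 28008

28008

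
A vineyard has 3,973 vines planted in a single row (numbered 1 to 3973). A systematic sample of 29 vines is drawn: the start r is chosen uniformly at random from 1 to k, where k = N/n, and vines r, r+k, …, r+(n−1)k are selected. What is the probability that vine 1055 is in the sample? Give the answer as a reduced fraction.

1/137

k = 3973/29 = 137.
Vine 1055 is selected iff r ≡ 1055 (mod 137); exactly one such r in {1,…,137}.
Inclusion probability = 1/137.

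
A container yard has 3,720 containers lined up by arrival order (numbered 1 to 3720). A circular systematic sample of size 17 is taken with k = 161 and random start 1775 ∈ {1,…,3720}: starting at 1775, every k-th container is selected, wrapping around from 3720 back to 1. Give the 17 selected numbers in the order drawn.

1775, 1936, 2097, 2258, 2419, 2580, 2741, 2902, 3063, 3224, 3385, 3546, 3707, 148, 309, 470, 631

Selection 1: 1775
Selection 2: 1775 + 161 = 1936
Selection 3: 1936 + 161 = 2097
Selection 4: 2097 + 161 = 2258
Selection 5: 2258 + 161 = 2419
Selection 6: 2419 + 161 = 2580
Selection 7: 2580 + 161 = 2741
Selection 8: 2741 + 161 = 2902
Selection 9: 2902 + 161 = 3063
Selection 10: 3063 + 161 = 3224
Selection 11: 3224 + 161 = 3385
Selection 12: 3385 + 161 = 3546
Selection 13: 3546 + 161 = 3707
Selection 14: 3707 + 161 = 3868 → 3868 − 3720 = 148
Selection 15: 148 + 161 = 309
Selection 16: 309 + 161 = 470
Selection 17: 470 + 161 = 631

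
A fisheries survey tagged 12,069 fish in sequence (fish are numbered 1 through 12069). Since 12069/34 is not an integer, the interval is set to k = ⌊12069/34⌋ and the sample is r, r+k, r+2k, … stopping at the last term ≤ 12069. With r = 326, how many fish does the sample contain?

34

k = ⌊12069/34⌋ = 354
Achieved size = ⌊(12069 − 326)/354⌋ + 1 = ⌊11743/354⌋ + 1 = 33 + 1 = 34
(last selection: 326 + 33×354 = 12008 ≤ 12069; next would be 12362 > 12069)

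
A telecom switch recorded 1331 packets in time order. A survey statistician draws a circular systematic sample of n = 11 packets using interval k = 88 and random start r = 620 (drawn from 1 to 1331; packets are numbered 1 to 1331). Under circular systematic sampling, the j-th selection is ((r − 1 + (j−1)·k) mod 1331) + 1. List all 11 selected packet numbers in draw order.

Selection 1: 620
Selection 2: 620 + 88 = 708
Selection 3: 708 + 88 = 796
Selection 4: 796 + 88 = 884
Selection 5: 884 + 88 = 972
Selection 6: 972 + 88 = 1060
Selection 7: 1060 + 88 = 1148
Selection 8: 1148 + 88 = 1236
Selection 9: 1236 + 88 = 1324
Selection 10: 1324 + 88 = 1412 → 1412 − 1331 = 81
Selection 11: 81 + 88 = 169

620, 708, 796, 884, 972, 1060, 1148, 1236, 1324, 81, 169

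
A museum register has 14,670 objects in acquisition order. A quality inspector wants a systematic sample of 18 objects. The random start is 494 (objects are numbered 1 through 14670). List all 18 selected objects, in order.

494, 1309, 2124, 2939, 3754, 4569, 5384, 6199, 7014, 7829, 8644, 9459, 10274, 11089, 11904, 12719, 13534, 14349

k = N/n = 14670/18 = 815
object 1: 494
object 2: 494 + 815 = 1309
object 3: 1309 + 815 = 2124
object 4: 2124 + 815 = 2939
object 5: 2939 + 815 = 3754
object 6: 3754 + 815 = 4569
object 7: 4569 + 815 = 5384
object 8: 5384 + 815 = 6199
object 9: 6199 + 815 = 7014
object 10: 7014 + 815 = 7829
object 11: 7829 + 815 = 8644
object 12: 8644 + 815 = 9459
object 13: 9459 + 815 = 10274
object 14: 10274 + 815 = 11089
object 15: 11089 + 815 = 11904
object 16: 11904 + 815 = 12719
object 17: 12719 + 815 = 13534
object 18: 13534 + 815 = 14349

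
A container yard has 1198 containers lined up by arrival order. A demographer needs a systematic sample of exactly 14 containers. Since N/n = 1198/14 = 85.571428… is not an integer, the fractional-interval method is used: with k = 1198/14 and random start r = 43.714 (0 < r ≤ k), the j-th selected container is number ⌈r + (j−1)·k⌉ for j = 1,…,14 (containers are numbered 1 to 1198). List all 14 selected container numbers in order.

44, 130, 215, 301, 386, 472, 558, 643, 729, 814, 900, 985, 1071, 1157

j=1: r + 0k = 43.714 → ⌈·⌉ = 44
j=2: r + 1k = 129.285428… → ⌈·⌉ = 130
j=3: r + 2k = 214.856857… → ⌈·⌉ = 215
j=4: r + 3k = 300.428285… → ⌈·⌉ = 301
j=5: r + 4k = 385.999714… → ⌈·⌉ = 386
j=6: r + 5k = 471.571142… → ⌈·⌉ = 472
j=7: r + 6k = 557.142571… → ⌈·⌉ = 558
j=8: r + 7k = 642.714 → ⌈·⌉ = 643
j=9: r + 8k = 728.285428… → ⌈·⌉ = 729
j=10: r + 9k = 813.856857… → ⌈·⌉ = 814
j=11: r + 10k = 899.428285… → ⌈·⌉ = 900
j=12: r + 11k = 984.999714… → ⌈·⌉ = 985
j=13: r + 12k = 1070.571142… → ⌈·⌉ = 1071
j=14: r + 13k = 1156.142571… → ⌈·⌉ = 1157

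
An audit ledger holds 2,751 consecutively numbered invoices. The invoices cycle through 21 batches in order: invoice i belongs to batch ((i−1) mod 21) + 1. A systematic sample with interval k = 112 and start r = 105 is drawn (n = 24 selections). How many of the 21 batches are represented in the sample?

Consecutive selections differ by k = 112, so their batch numbers differ by 112 mod 21 = 7.
gcd(112, 21) = 7, so the sample visits 21/7 = 3 distinct residues mod 21.
Start 105 is batch 21; the batches hit are 7, 14, 21.

3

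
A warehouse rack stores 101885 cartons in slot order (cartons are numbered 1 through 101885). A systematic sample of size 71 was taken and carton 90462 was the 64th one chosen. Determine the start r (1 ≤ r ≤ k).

k = 101885/71 = 1435
r = 90462 − (64−1)×1435 = 90462 − 90405 = 57

57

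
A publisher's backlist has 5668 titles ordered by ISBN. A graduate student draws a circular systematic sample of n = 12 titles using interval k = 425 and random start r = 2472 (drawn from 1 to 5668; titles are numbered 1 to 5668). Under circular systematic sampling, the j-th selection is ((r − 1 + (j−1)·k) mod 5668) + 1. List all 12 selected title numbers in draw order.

2472, 2897, 3322, 3747, 4172, 4597, 5022, 5447, 204, 629, 1054, 1479

Selection 1: 2472
Selection 2: 2472 + 425 = 2897
Selection 3: 2897 + 425 = 3322
Selection 4: 3322 + 425 = 3747
Selection 5: 3747 + 425 = 4172
Selection 6: 4172 + 425 = 4597
Selection 7: 4597 + 425 = 5022
Selection 8: 5022 + 425 = 5447
Selection 9: 5447 + 425 = 5872 → 5872 − 5668 = 204
Selection 10: 204 + 425 = 629
Selection 11: 629 + 425 = 1054
Selection 12: 1054 + 425 = 1479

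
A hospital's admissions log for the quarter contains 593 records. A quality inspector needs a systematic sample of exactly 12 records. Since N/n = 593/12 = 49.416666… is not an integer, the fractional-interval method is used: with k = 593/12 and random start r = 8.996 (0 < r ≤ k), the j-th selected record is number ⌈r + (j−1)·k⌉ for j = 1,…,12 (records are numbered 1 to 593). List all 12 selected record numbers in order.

9, 59, 108, 158, 207, 257, 306, 355, 405, 454, 504, 553

j=1: r + 0k = 8.996 → ⌈·⌉ = 9
j=2: r + 1k = 58.412666… → ⌈·⌉ = 59
j=3: r + 2k = 107.829333… → ⌈·⌉ = 108
j=4: r + 3k = 157.246 → ⌈·⌉ = 158
j=5: r + 4k = 206.662666… → ⌈·⌉ = 207
j=6: r + 5k = 256.079333… → ⌈·⌉ = 257
j=7: r + 6k = 305.496 → ⌈·⌉ = 306
j=8: r + 7k = 354.912666… → ⌈·⌉ = 355
j=9: r + 8k = 404.329333… → ⌈·⌉ = 405
j=10: r + 9k = 453.746 → ⌈·⌉ = 454
j=11: r + 10k = 503.162666… → ⌈·⌉ = 504
j=12: r + 11k = 552.579333… → ⌈·⌉ = 553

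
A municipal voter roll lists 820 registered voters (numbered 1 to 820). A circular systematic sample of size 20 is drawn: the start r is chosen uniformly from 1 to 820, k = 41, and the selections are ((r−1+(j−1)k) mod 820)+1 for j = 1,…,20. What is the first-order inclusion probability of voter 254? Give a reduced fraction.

1/41

For each position j, as r ranges over 1…820 the j-th selection hits every voter exactly once, so voter 254 is selected for exactly 20 of the 820 starts.
Inclusion probability = 20/820 = 1/41.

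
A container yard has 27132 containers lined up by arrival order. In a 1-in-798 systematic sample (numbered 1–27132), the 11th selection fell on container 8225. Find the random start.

k = 798
r = 8225 − (11−1)×798 = 8225 − 7980 = 245

245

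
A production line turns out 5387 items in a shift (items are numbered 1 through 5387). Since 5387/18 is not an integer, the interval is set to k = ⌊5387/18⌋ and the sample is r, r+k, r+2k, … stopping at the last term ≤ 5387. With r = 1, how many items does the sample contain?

k = ⌊5387/18⌋ = 299
Achieved size = ⌊(5387 − 1)/299⌋ + 1 = ⌊5386/299⌋ + 1 = 18 + 1 = 19
(last selection: 1 + 18×299 = 5383 ≤ 5387; next would be 5682 > 5387)

19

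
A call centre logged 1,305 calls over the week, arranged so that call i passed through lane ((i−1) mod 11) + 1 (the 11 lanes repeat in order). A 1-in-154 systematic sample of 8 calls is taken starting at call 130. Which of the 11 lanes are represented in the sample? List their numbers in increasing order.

Consecutive selections differ by k = 154, so their lane numbers differ by 154 mod 11 = 0.
gcd(154, 11) = 11, so the sample visits 11/11 = 1 distinct residues mod 11.
Start 130 is lane 9; the lanes hit are 9.

9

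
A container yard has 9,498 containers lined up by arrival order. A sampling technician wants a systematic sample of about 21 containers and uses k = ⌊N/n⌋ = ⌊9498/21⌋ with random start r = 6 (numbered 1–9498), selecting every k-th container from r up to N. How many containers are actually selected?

22

k = ⌊9498/21⌋ = 452
Achieved size = ⌊(9498 − 6)/452⌋ + 1 = ⌊9492/452⌋ + 1 = 21 + 1 = 22
(last selection: 6 + 21×452 = 9498 ≤ 9498; next would be 9950 > 9498)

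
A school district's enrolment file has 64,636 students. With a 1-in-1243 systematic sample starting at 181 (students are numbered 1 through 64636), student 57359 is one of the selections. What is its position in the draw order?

47

k = 1243
position = (57359 − 181)/1243 + 1 = 57178/1243 + 1 = 46 + 1 = 47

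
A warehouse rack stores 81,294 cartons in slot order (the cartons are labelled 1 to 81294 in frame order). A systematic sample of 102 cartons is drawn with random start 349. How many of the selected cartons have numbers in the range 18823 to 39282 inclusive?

k = 81294/102 = 797
First selection ≥ 18823: 349 + ⌈(18823−349)/797⌉·797 = 349 + 24×797 = 19477
Last selection ≤ 39282: 349 + ⌊(39282−349)/797⌋·797 = 349 + 48×797 = 38605
Count = 48 − 24 + 1 = 25

25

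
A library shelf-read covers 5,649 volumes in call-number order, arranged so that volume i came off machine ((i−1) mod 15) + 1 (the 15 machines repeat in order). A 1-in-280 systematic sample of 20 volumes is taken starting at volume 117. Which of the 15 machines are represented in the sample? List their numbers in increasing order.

Consecutive selections differ by k = 280, so their machine numbers differ by 280 mod 15 = 10.
gcd(280, 15) = 5, so the sample visits 15/5 = 3 distinct residues mod 15.
Start 117 is machine 12; the machines hit are 2, 7, 12.

2, 7, 12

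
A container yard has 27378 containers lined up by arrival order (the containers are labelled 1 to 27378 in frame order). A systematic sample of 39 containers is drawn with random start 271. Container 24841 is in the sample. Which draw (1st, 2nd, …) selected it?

k = 27378/39 = 702
position = (24841 − 271)/702 + 1 = 24570/702 + 1 = 35 + 1 = 36

36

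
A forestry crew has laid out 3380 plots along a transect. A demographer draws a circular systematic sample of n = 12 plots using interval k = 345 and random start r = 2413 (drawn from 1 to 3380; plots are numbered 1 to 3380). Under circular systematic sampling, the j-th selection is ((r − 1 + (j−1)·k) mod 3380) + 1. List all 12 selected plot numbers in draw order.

Selection 1: 2413
Selection 2: 2413 + 345 = 2758
Selection 3: 2758 + 345 = 3103
Selection 4: 3103 + 345 = 3448 → 3448 − 3380 = 68
Selection 5: 68 + 345 = 413
Selection 6: 413 + 345 = 758
Selection 7: 758 + 345 = 1103
Selection 8: 1103 + 345 = 1448
Selection 9: 1448 + 345 = 1793
Selection 10: 1793 + 345 = 2138
Selection 11: 2138 + 345 = 2483
Selection 12: 2483 + 345 = 2828

2413, 2758, 3103, 68, 413, 758, 1103, 1448, 1793, 2138, 2483, 2828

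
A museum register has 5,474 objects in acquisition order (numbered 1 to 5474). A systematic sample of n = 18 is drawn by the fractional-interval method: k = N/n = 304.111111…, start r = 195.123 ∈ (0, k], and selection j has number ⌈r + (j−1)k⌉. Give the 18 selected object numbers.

j=1: r + 0k = 195.123 → ⌈·⌉ = 196
j=2: r + 1k = 499.234111… → ⌈·⌉ = 500
j=3: r + 2k = 803.345222… → ⌈·⌉ = 804
j=4: r + 3k = 1107.456333… → ⌈·⌉ = 1108
j=5: r + 4k = 1411.567444… → ⌈·⌉ = 1412
j=6: r + 5k = 1715.678555… → ⌈·⌉ = 1716
j=7: r + 6k = 2019.789666… → ⌈·⌉ = 2020
j=8: r + 7k = 2323.900777… → ⌈·⌉ = 2324
j=9: r + 8k = 2628.011888… → ⌈·⌉ = 2629
j=10: r + 9k = 2932.123 → ⌈·⌉ = 2933
j=11: r + 10k = 3236.234111… → ⌈·⌉ = 3237
j=12: r + 11k = 3540.345222… → ⌈·⌉ = 3541
j=13: r + 12k = 3844.456333… → ⌈·⌉ = 3845
j=14: r + 13k = 4148.567444… → ⌈·⌉ = 4149
j=15: r + 14k = 4452.678555… → ⌈·⌉ = 4453
j=16: r + 15k = 4756.789666… → ⌈·⌉ = 4757
j=17: r + 16k = 5060.900777… → ⌈·⌉ = 5061
j=18: r + 17k = 5365.011888… → ⌈·⌉ = 5366

196, 500, 804, 1108, 1412, 1716, 2020, 2324, 2629, 2933, 3237, 3541, 3845, 4149, 4453, 4757, 5061, 5366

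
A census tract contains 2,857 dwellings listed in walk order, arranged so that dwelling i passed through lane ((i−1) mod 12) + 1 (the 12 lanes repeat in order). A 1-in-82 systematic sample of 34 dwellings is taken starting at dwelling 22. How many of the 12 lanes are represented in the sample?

Consecutive selections differ by k = 82, so their lane numbers differ by 82 mod 12 = 10.
gcd(82, 12) = 2, so the sample visits 12/2 = 6 distinct residues mod 12.
Start 22 is lane 10; the lanes hit are 2, 4, 6, 8, 10, 12.

6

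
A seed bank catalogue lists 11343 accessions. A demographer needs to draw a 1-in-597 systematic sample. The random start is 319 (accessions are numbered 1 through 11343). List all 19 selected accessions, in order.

319, 916, 1513, 2110, 2707, 3304, 3901, 4498, 5095, 5692, 6289, 6886, 7483, 8080, 8677, 9274, 9871, 10468, 11065

accession 1: 319
accession 2: 319 + 597 = 916
accession 3: 916 + 597 = 1513
accession 4: 1513 + 597 = 2110
accession 5: 2110 + 597 = 2707
accession 6: 2707 + 597 = 3304
accession 7: 3304 + 597 = 3901
accession 8: 3901 + 597 = 4498
accession 9: 4498 + 597 = 5095
accession 10: 5095 + 597 = 5692
accession 11: 5692 + 597 = 6289
accession 12: 6289 + 597 = 6886
accession 13: 6886 + 597 = 7483
accession 14: 7483 + 597 = 8080
accession 15: 8080 + 597 = 8677
accession 16: 8677 + 597 = 9274
accession 17: 9274 + 597 = 9871
accession 18: 9871 + 597 = 10468
accession 19: 10468 + 597 = 11065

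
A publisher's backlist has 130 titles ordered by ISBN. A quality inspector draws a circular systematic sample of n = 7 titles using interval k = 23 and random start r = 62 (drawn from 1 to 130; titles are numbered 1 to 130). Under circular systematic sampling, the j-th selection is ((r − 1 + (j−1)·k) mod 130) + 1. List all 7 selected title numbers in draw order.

62, 85, 108, 1, 24, 47, 70

Selection 1: 62
Selection 2: 62 + 23 = 85
Selection 3: 85 + 23 = 108
Selection 4: 108 + 23 = 131 → 131 − 130 = 1
Selection 5: 1 + 23 = 24
Selection 6: 24 + 23 = 47
Selection 7: 47 + 23 = 70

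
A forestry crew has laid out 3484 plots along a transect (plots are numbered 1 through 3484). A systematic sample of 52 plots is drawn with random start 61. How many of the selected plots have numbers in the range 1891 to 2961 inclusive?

16

k = 3484/52 = 67
First selection ≥ 1891: 61 + ⌈(1891−61)/67⌉·67 = 61 + 28×67 = 1937
Last selection ≤ 2961: 61 + ⌊(2961−61)/67⌋·67 = 61 + 43×67 = 2942
Count = 43 − 28 + 1 = 16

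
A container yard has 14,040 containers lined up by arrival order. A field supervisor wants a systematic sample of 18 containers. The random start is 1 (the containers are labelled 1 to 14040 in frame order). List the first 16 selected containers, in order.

k = N/n = 14040/18 = 780
container 1: 1
container 2: 1 + 780 = 781
container 3: 781 + 780 = 1561
container 4: 1561 + 780 = 2341
container 5: 2341 + 780 = 3121
container 6: 3121 + 780 = 3901
container 7: 3901 + 780 = 4681
container 8: 4681 + 780 = 5461
container 9: 5461 + 780 = 6241
container 10: 6241 + 780 = 7021
container 11: 7021 + 780 = 7801
container 12: 7801 + 780 = 8581
container 13: 8581 + 780 = 9361
container 14: 9361 + 780 = 10141
container 15: 10141 + 780 = 10921
container 16: 10921 + 780 = 11701

1, 781, 1561, 2341, 3121, 3901, 4681, 5461, 6241, 7021, 7801, 8581, 9361, 10141, 10921, 11701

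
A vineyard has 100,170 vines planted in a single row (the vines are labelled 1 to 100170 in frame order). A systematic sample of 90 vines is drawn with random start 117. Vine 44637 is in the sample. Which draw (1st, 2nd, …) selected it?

k = 100170/90 = 1113
position = (44637 − 117)/1113 + 1 = 44520/1113 + 1 = 40 + 1 = 41

41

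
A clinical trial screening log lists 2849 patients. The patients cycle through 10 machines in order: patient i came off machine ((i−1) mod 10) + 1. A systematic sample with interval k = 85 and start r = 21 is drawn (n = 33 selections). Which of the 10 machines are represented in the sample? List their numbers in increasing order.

1, 6

Consecutive selections differ by k = 85, so their machine numbers differ by 85 mod 10 = 5.
gcd(85, 10) = 5, so the sample visits 10/5 = 2 distinct residues mod 10.
Start 21 is machine 1; the machines hit are 1, 6.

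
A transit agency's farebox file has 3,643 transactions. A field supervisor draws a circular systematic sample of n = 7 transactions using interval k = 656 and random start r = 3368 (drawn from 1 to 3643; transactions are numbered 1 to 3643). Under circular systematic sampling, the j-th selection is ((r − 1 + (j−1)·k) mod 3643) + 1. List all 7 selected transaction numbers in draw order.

Selection 1: 3368
Selection 2: 3368 + 656 = 4024 → 4024 − 3643 = 381
Selection 3: 381 + 656 = 1037
Selection 4: 1037 + 656 = 1693
Selection 5: 1693 + 656 = 2349
Selection 6: 2349 + 656 = 3005
Selection 7: 3005 + 656 = 3661 → 3661 − 3643 = 18

3368, 381, 1037, 1693, 2349, 3005, 18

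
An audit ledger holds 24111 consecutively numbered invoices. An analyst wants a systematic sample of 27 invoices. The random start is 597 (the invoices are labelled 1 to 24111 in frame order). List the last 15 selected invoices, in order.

k = N/n = 24111/27 = 893
13th selection = 597 + 12×893 = 11313
14th: 11313 + 893 = 12206
15th: 12206 + 893 = 13099
16th: 13099 + 893 = 13992
17th: 13992 + 893 = 14885
18th: 14885 + 893 = 15778
19th: 15778 + 893 = 16671
20th: 16671 + 893 = 17564
21st: 17564 + 893 = 18457
22nd: 18457 + 893 = 19350
23rd: 19350 + 893 = 20243
24th: 20243 + 893 = 21136
25th: 21136 + 893 = 22029
26th: 22029 + 893 = 22922
27th: 22922 + 893 = 23815

11313, 12206, 13099, 13992, 14885, 15778, 16671, 17564, 18457, 19350, 20243, 21136, 22029, 22922, 23815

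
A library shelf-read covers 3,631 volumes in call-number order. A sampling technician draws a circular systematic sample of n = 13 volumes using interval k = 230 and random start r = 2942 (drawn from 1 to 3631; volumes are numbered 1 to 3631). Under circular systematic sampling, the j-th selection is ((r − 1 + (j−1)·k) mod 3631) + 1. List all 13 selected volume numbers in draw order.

Selection 1: 2942
Selection 2: 2942 + 230 = 3172
Selection 3: 3172 + 230 = 3402
Selection 4: 3402 + 230 = 3632 → 3632 − 3631 = 1
Selection 5: 1 + 230 = 231
Selection 6: 231 + 230 = 461
Selection 7: 461 + 230 = 691
Selection 8: 691 + 230 = 921
Selection 9: 921 + 230 = 1151
Selection 10: 1151 + 230 = 1381
Selection 11: 1381 + 230 = 1611
Selection 12: 1611 + 230 = 1841
Selection 13: 1841 + 230 = 2071

2942, 3172, 3402, 1, 231, 461, 691, 921, 1151, 1381, 1611, 1841, 2071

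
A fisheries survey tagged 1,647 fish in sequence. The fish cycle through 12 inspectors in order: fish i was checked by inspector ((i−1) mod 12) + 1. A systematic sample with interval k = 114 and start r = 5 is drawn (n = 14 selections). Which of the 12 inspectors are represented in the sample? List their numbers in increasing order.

Consecutive selections differ by k = 114, so their inspector numbers differ by 114 mod 12 = 6.
gcd(114, 12) = 6, so the sample visits 12/6 = 2 distinct residues mod 12.
Start 5 is inspector 5; the inspectors hit are 5, 11.

5, 11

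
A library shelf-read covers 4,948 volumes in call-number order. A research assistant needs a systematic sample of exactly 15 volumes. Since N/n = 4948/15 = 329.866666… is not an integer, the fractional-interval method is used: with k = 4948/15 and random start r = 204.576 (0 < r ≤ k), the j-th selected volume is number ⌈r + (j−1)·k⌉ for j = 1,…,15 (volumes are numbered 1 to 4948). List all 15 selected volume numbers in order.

j=1: r + 0k = 204.576 → ⌈·⌉ = 205
j=2: r + 1k = 534.442666… → ⌈·⌉ = 535
j=3: r + 2k = 864.309333… → ⌈·⌉ = 865
j=4: r + 3k = 1194.176 → ⌈·⌉ = 1195
j=5: r + 4k = 1524.042666… → ⌈·⌉ = 1525
j=6: r + 5k = 1853.909333… → ⌈·⌉ = 1854
j=7: r + 6k = 2183.776 → ⌈·⌉ = 2184
j=8: r + 7k = 2513.642666… → ⌈·⌉ = 2514
j=9: r + 8k = 2843.509333… → ⌈·⌉ = 2844
j=10: r + 9k = 3173.376 → ⌈·⌉ = 3174
j=11: r + 10k = 3503.242666… → ⌈·⌉ = 3504
j=12: r + 11k = 3833.109333… → ⌈·⌉ = 3834
j=13: r + 12k = 4162.976 → ⌈·⌉ = 4163
j=14: r + 13k = 4492.842666… → ⌈·⌉ = 4493
j=15: r + 14k = 4822.709333… → ⌈·⌉ = 4823

205, 535, 865, 1195, 1525, 1854, 2184, 2514, 2844, 3174, 3504, 3834, 4163, 4493, 4823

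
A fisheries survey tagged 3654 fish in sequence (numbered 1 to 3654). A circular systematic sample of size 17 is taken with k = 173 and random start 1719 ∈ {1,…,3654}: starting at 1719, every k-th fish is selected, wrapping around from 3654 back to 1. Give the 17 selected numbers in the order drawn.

1719, 1892, 2065, 2238, 2411, 2584, 2757, 2930, 3103, 3276, 3449, 3622, 141, 314, 487, 660, 833

Selection 1: 1719
Selection 2: 1719 + 173 = 1892
Selection 3: 1892 + 173 = 2065
Selection 4: 2065 + 173 = 2238
Selection 5: 2238 + 173 = 2411
Selection 6: 2411 + 173 = 2584
Selection 7: 2584 + 173 = 2757
Selection 8: 2757 + 173 = 2930
Selection 9: 2930 + 173 = 3103
Selection 10: 3103 + 173 = 3276
Selection 11: 3276 + 173 = 3449
Selection 12: 3449 + 173 = 3622
Selection 13: 3622 + 173 = 3795 → 3795 − 3654 = 141
Selection 14: 141 + 173 = 314
Selection 15: 314 + 173 = 487
Selection 16: 487 + 173 = 660
Selection 17: 660 + 173 = 833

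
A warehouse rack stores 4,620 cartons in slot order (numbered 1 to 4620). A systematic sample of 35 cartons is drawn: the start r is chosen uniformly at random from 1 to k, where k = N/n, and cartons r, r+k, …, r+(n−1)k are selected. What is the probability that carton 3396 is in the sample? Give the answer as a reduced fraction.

1/132

k = 4620/35 = 132.
Carton 3396 is selected iff r ≡ 3396 (mod 132); exactly one such r in {1,…,132}.
Inclusion probability = 1/132.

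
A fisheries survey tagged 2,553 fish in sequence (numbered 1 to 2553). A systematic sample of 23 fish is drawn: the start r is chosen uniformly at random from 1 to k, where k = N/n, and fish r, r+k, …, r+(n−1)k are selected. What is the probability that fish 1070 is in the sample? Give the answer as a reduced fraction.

k = 2553/23 = 111.
Fish 1070 is selected iff r ≡ 1070 (mod 111); exactly one such r in {1,…,111}.
Inclusion probability = 1/111.

1/111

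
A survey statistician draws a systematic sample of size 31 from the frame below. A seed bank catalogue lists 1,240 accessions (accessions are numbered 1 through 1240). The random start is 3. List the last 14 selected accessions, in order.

k = N/n = 1240/31 = 40
18th selection = 3 + 17×40 = 683
19th: 683 + 40 = 723
20th: 723 + 40 = 763
21st: 763 + 40 = 803
22nd: 803 + 40 = 843
23rd: 843 + 40 = 883
24th: 883 + 40 = 923
25th: 923 + 40 = 963
26th: 963 + 40 = 1003
27th: 1003 + 40 = 1043
28th: 1043 + 40 = 1083
29th: 1083 + 40 = 1123
30th: 1123 + 40 = 1163
31st: 1163 + 40 = 1203

683, 723, 763, 803, 843, 883, 923, 963, 1003, 1043, 1083, 1123, 1163, 1203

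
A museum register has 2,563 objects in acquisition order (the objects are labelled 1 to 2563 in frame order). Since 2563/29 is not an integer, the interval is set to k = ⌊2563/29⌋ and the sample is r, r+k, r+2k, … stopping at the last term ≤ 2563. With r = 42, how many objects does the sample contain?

k = ⌊2563/29⌋ = 88
Achieved size = ⌊(2563 − 42)/88⌋ + 1 = ⌊2521/88⌋ + 1 = 28 + 1 = 29
(last selection: 42 + 28×88 = 2506 ≤ 2563; next would be 2594 > 2563)

29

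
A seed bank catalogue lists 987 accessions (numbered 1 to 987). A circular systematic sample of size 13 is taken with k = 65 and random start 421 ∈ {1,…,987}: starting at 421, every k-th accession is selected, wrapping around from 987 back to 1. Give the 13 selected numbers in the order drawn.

421, 486, 551, 616, 681, 746, 811, 876, 941, 19, 84, 149, 214

Selection 1: 421
Selection 2: 421 + 65 = 486
Selection 3: 486 + 65 = 551
Selection 4: 551 + 65 = 616
Selection 5: 616 + 65 = 681
Selection 6: 681 + 65 = 746
Selection 7: 746 + 65 = 811
Selection 8: 811 + 65 = 876
Selection 9: 876 + 65 = 941
Selection 10: 941 + 65 = 1006 → 1006 − 987 = 19
Selection 11: 19 + 65 = 84
Selection 12: 84 + 65 = 149
Selection 13: 149 + 65 = 214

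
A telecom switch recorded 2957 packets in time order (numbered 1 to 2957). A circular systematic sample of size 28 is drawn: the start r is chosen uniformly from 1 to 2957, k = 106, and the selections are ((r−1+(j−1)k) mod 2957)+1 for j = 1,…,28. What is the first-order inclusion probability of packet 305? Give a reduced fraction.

For each position j, as r ranges over 1…2957 the j-th selection hits every packet exactly once, so packet 305 is selected for exactly 28 of the 2957 starts.
Inclusion probability = 28/2957.

28/2957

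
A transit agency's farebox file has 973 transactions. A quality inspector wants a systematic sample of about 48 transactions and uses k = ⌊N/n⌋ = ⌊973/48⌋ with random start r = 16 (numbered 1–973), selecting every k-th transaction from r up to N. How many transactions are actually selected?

k = ⌊973/48⌋ = 20
Achieved size = ⌊(973 − 16)/20⌋ + 1 = ⌊957/20⌋ + 1 = 47 + 1 = 48
(last selection: 16 + 47×20 = 956 ≤ 973; next would be 976 > 973)

48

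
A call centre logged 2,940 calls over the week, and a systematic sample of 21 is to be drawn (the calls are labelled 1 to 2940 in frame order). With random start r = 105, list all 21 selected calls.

105, 245, 385, 525, 665, 805, 945, 1085, 1225, 1365, 1505, 1645, 1785, 1925, 2065, 2205, 2345, 2485, 2625, 2765, 2905

k = N/n = 2940/21 = 140
call 1: 105
call 2: 105 + 140 = 245
call 3: 245 + 140 = 385
call 4: 385 + 140 = 525
call 5: 525 + 140 = 665
call 6: 665 + 140 = 805
call 7: 805 + 140 = 945
call 8: 945 + 140 = 1085
call 9: 1085 + 140 = 1225
call 10: 1225 + 140 = 1365
call 11: 1365 + 140 = 1505
call 12: 1505 + 140 = 1645
call 13: 1645 + 140 = 1785
call 14: 1785 + 140 = 1925
call 15: 1925 + 140 = 2065
call 16: 2065 + 140 = 2205
call 17: 2205 + 140 = 2345
call 18: 2345 + 140 = 2485
call 19: 2485 + 140 = 2625
call 20: 2625 + 140 = 2765
call 21: 2765 + 140 = 2905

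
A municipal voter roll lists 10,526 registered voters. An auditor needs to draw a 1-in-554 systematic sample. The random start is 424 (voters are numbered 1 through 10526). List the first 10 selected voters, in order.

voter 1: 424
voter 2: 424 + 554 = 978
voter 3: 978 + 554 = 1532
voter 4: 1532 + 554 = 2086
voter 5: 2086 + 554 = 2640
voter 6: 2640 + 554 = 3194
voter 7: 3194 + 554 = 3748
voter 8: 3748 + 554 = 4302
voter 9: 4302 + 554 = 4856
voter 10: 4856 + 554 = 5410

424, 978, 1532, 2086, 2640, 3194, 3748, 4302, 4856, 5410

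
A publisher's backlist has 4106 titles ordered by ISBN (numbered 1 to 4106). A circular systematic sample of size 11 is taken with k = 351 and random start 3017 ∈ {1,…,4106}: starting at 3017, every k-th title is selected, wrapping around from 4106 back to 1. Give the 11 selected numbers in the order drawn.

3017, 3368, 3719, 4070, 315, 666, 1017, 1368, 1719, 2070, 2421

Selection 1: 3017
Selection 2: 3017 + 351 = 3368
Selection 3: 3368 + 351 = 3719
Selection 4: 3719 + 351 = 4070
Selection 5: 4070 + 351 = 4421 → 4421 − 4106 = 315
Selection 6: 315 + 351 = 666
Selection 7: 666 + 351 = 1017
Selection 8: 1017 + 351 = 1368
Selection 9: 1368 + 351 = 1719
Selection 10: 1719 + 351 = 2070
Selection 11: 2070 + 351 = 2421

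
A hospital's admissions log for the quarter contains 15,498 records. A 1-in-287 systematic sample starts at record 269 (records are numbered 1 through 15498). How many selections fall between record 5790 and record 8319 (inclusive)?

k = 287
First selection ≥ 5790: 269 + ⌈(5790−269)/287⌉·287 = 269 + 20×287 = 6009
Last selection ≤ 8319: 269 + ⌊(8319−269)/287⌋·287 = 269 + 28×287 = 8305
Count = 28 − 20 + 1 = 9

9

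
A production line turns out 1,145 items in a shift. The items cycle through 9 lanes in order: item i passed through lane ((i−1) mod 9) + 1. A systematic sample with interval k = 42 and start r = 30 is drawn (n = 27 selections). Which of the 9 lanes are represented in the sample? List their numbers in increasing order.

3, 6, 9

Consecutive selections differ by k = 42, so their lane numbers differ by 42 mod 9 = 6.
gcd(42, 9) = 3, so the sample visits 9/3 = 3 distinct residues mod 9.
Start 30 is lane 3; the lanes hit are 3, 6, 9.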